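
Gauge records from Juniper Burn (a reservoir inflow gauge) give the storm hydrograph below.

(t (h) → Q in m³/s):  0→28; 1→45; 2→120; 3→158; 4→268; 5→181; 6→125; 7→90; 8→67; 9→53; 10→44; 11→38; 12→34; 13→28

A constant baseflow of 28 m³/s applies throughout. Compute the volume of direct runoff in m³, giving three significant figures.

Direct-runoff ordinates (Q − Q_b): 0.0, 17.0, 92.0, 130.0, 240.0, 153.0, 97.0, 62.0, 39.0, 25.0, 16.0, 10.0, 6.0, 0.0 m³/s.
ΣQ_DR = 887.0 m³/s.
With Δt = 1 h = 3600 s, V = ΣQ_DR · Δt = 887.0 × 3600 = 3.19 × 10^6 m³.

V ≈ 3.19 × 10^6 m³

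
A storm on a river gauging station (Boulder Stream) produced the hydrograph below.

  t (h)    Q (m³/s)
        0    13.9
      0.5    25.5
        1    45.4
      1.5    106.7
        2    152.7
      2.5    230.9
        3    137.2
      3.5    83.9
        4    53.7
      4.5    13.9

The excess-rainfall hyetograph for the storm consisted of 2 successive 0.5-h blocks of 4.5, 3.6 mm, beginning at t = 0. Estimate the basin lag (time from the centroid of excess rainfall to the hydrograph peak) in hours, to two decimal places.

t_L ≈ 2.03 h

Centroid of excess rainfall: t_c = Σ P_i·t̄_i / ΣP_i = 0.4722 h (block centres at 0.25, 0.75 h).
Hydrograph peak occurs at t = 2.5 h, so basin lag t_L = 2.5 − 0.4722 = 2.03 h.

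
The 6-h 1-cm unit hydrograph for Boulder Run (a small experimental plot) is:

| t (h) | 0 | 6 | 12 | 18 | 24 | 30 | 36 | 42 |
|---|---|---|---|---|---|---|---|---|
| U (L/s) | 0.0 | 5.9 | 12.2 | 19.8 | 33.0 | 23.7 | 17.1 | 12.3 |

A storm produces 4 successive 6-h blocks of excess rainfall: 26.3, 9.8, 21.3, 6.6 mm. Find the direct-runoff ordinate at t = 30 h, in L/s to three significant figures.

Q ≈ 145 L/s

By discrete convolution, Q_j = Σ (P_i / 10 mm) · U_{j−i}.
At t = 30 h (j=5): Q = (26.3/10)·23.7 + (9.8/10)·33.0 + (21.3/10)·19.8 + (6.6/10)·12.2 = 145 L/s.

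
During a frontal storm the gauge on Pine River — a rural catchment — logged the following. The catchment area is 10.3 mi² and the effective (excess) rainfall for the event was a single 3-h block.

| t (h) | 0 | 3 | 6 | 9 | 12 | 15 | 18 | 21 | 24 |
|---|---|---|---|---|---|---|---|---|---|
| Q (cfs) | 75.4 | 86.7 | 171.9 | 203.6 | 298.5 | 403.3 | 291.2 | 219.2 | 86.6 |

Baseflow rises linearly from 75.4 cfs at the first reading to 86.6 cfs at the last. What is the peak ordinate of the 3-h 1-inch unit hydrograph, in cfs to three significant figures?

U_p ≈ 642 cfs

Direct runoff: 0.00, 9.90, 93.70, 124.00, 217.50, 320.90, 207.40, 134.00, 0.00 cfs; ΣQ_DR = 1107 cfs, peak = 320.90 cfs.
Runoff depth d = ΣQ_DR·Δt / A = 1107 × 10800 / (10.3 mi²) = 0.4998 in.
The 1-inch UH is the DRH scaled by (1 in)/d, so U_p = 320.90 × 1/0.4998 = 642 cfs.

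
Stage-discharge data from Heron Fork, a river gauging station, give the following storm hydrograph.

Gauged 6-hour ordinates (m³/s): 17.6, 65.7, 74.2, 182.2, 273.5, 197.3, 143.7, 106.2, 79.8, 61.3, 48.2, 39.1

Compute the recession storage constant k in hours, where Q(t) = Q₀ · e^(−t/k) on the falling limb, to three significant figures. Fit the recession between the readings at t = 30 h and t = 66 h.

k ≈ 22.2 h

On the falling limb, Q drops from 197.3 to 39.1 m³/s between t = 30 h and t = 66 h (Δt = 36 h).
k = −Δt / ln(Q₂/Q₁) = −36 / ln(39.1/197.3) = 22.2 h.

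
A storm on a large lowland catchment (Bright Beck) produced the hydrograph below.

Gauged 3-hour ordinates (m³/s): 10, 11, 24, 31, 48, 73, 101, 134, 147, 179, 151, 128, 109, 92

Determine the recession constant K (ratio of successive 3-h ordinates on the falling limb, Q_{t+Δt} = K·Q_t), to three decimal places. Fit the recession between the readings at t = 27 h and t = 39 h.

Using the recession-limb readings at t = 27 h and t = 39 h: Q falls from 179 to 92 m³/s over 4 intervals.
K = (Q₂/Q₁)^(1/4) = (92/179)^(1/4) = 0.847.

K ≈ 0.847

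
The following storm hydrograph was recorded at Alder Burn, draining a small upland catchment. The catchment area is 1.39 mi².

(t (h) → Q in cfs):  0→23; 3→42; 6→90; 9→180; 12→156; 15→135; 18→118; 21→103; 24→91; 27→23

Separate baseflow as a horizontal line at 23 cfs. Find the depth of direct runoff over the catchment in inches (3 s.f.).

Direct runoff: 0.0, 19.0, 67.0, 157.0, 133.0, 112.0, 95.0, 80.0, 68.0, 0.0 cfs; ΣQ_DR = 731.0 cfs.
V = ΣQ_DR · Δt = 731.0 × 10800 s = 7.895 × 10^6 ft³.
Over A = 1.39 mi², depth = V / A = 2.44 in.

d ≈ 2.44 in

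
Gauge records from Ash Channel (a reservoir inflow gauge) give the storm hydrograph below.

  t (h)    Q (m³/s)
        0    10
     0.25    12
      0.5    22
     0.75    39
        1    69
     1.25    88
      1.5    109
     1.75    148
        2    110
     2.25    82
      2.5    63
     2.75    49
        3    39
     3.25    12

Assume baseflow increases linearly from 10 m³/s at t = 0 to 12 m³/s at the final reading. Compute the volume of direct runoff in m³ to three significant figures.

V ≈ 6.28 × 10^5 m³

Direct-runoff ordinates (Q − Q_b): 0.00, 1.85, 11.69, 28.54, 58.38, 77.23, 98.08, 136.92, 98.77, 70.62, 51.46, 37.31, 27.15, 0.00 m³/s.
ΣQ_DR = 698.0 m³/s.
With Δt = 0.25 h = 900 s, V = ΣQ_DR · Δt = 698.0 × 900 = 6.28 × 10^5 m³.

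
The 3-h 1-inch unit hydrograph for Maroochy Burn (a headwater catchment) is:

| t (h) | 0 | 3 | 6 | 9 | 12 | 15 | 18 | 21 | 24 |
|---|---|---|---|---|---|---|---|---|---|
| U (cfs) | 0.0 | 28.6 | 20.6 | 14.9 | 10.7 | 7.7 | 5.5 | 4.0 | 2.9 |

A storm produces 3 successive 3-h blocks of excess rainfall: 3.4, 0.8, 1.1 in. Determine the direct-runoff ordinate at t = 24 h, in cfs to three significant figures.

Q ≈ 19.1 cfs

By discrete convolution, Q_j = Σ (P_i / 1 in) · U_{j−i}.
At t = 24 h (j=8): Q = (3.4/1)·2.9 + (0.8/1)·4.0 + (1.1/1)·5.5 = 19.1 cfs.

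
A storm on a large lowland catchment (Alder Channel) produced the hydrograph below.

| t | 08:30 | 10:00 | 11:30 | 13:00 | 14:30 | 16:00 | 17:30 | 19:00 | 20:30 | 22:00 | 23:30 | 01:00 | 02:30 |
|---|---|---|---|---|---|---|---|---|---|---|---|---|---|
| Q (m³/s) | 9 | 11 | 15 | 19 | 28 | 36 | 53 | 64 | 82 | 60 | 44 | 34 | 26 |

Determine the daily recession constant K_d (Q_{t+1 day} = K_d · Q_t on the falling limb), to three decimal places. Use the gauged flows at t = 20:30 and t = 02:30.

K_d ≈ 0.010

Between t = 20:30 and t = 02:30 the flow falls from 82 to 26 m³/s over 4×1.5 h = 6 h.
Per-interval ratio K = (26/82)^(1/4) = 0.7504; K_d = K^(24/1.5) = 0.010.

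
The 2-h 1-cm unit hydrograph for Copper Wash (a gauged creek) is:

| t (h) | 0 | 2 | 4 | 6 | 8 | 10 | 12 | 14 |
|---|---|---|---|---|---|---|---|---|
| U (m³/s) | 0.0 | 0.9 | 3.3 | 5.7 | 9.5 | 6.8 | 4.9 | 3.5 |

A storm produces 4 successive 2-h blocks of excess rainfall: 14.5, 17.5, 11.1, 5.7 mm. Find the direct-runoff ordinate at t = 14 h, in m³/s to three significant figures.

By discrete convolution, Q_j = Σ (P_i / 10 mm) · U_{j−i}.
At t = 14 h (j=7): Q = (14.5/10)·3.5 + (17.5/10)·4.9 + (11.1/10)·6.8 + (5.7/10)·9.5 = 26.6 m³/s.

Q ≈ 26.6 m³/s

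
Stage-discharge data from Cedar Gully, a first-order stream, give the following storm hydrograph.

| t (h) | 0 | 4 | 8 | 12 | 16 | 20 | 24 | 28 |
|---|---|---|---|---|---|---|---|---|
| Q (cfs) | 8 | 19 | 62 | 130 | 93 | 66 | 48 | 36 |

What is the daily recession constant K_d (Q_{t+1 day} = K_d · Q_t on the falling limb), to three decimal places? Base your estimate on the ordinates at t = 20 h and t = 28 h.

K_d ≈ 0.162

Between t = 20 h and t = 28 h the flow falls from 66 to 36 cfs over 2×4 h = 8 h.
Per-interval ratio K = (36/66)^(1/2) = 0.7385; K_d = K^(24/4) = 0.162.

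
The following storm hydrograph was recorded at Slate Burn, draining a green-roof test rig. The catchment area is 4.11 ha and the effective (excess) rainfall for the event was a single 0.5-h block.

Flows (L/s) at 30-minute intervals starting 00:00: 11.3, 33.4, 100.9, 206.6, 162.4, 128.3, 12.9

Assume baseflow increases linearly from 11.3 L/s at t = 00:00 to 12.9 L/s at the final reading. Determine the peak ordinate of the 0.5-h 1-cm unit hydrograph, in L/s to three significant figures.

Direct runoff: 0.00, 21.83, 89.07, 194.50, 150.03, 115.67, 0.00 L/s; ΣQ_DR = 571.1 L/s, peak = 194.50 L/s.
Runoff depth d = ΣQ_DR·Δt / A = 571.1 × 1800 / (4.11 ha) = 25.01 mm.
The 1-cm UH is the DRH scaled by (10 mm)/d, so U_p = 194.50 × 10/25.01 = 77.8 L/s.

U_p ≈ 77.8 L/s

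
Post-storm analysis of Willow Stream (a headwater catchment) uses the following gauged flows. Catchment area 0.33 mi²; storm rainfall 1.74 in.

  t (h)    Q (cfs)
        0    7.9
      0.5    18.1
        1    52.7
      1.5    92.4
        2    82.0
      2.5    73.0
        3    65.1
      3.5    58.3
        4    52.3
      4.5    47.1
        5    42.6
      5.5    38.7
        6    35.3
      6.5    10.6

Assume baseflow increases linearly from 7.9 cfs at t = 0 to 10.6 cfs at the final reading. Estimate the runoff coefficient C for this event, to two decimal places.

ΣQ_DR = 546.6 cfs; V = ΣQ_DR·Δt = 9.839 × 10^5 ft³.
Runoff depth d = V / A = 1.283 in.
C = d / P = 1.283 / 1.74 = 0.74.

C ≈ 0.74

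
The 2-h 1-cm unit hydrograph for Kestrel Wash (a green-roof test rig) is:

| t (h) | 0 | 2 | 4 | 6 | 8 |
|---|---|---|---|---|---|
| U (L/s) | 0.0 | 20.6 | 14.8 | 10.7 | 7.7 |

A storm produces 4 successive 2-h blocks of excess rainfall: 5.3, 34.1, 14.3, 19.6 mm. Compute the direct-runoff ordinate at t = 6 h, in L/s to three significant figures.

Q ≈ 85.6 L/s

By discrete convolution, Q_j = Σ (P_i / 10 mm) · U_{j−i}.
At t = 6 h (j=3): Q = (5.3/10)·10.7 + (34.1/10)·14.8 + (14.3/10)·20.6 + (19.6/10)·0.0 = 85.6 L/s.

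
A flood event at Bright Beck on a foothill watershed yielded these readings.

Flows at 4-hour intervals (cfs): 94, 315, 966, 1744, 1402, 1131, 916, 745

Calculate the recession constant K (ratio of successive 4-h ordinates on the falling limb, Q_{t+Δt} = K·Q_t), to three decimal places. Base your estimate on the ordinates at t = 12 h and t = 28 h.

K ≈ 0.808

Using the recession-limb readings at t = 12 h and t = 28 h: Q falls from 1744 to 745 cfs over 4 intervals.
K = (Q₂/Q₁)^(1/4) = (745/1744)^(1/4) = 0.808.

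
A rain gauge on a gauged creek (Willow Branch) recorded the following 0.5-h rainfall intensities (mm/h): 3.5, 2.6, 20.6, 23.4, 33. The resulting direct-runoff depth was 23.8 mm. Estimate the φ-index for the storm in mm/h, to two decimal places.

φ ≈ 9.80 mm/h

Only the 3 blocks with intensity above φ contribute runoff: 20.6, 23.4, 33 mm/h.
Σ(I−φ)·Δt = d  ⇒  (20.6+23.4+33 − 3φ)·0.5 = 23.8
φ = (77.00 − 23.8/0.5) / 3 = 9.80 mm/h.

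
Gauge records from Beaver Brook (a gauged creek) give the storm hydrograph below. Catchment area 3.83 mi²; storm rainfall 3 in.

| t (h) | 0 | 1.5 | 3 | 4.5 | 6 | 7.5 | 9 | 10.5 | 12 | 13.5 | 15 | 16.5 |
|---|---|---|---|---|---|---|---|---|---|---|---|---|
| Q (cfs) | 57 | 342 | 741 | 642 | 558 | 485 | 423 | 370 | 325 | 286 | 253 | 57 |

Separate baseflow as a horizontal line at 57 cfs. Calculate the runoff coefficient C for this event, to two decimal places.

ΣQ_DR = 3855 cfs; V = ΣQ_DR·Δt = 2.082 × 10^7 ft³.
Runoff depth d = V / A = 2.340 in.
C = d / P = 2.340 / 3 = 0.78.

C ≈ 0.78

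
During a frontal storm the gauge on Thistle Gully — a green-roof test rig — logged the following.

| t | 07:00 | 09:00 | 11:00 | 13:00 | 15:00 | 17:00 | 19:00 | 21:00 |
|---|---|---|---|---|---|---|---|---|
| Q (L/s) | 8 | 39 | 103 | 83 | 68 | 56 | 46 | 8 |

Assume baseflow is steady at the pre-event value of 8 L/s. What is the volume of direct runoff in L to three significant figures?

V ≈ 2.50 × 10^6 L

Direct-runoff ordinates (Q − Q_b): 0.0, 31.0, 95.0, 75.0, 60.0, 48.0, 38.0, 0.0 L/s.
ΣQ_DR = 347.0 L/s.
With Δt = 2 h = 7200 s, V = ΣQ_DR · Δt = 347.0 × 7200 = 2.50 × 10^6 L.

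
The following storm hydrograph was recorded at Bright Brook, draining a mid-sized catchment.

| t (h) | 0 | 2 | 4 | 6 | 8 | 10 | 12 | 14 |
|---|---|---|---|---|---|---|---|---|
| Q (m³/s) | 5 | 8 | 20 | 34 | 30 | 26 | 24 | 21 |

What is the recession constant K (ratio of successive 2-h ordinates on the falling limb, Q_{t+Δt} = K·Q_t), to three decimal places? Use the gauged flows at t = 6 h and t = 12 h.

Using the recession-limb readings at t = 6 h and t = 12 h: Q falls from 34 to 24 m³/s over 3 intervals.
K = (Q₂/Q₁)^(1/3) = (24/34)^(1/3) = 0.890.

K ≈ 0.890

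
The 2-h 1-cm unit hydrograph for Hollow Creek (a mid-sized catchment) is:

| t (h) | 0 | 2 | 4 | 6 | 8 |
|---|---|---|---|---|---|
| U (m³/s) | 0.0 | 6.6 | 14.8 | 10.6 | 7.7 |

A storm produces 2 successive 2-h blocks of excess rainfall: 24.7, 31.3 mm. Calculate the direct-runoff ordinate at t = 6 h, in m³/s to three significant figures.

Q ≈ 72.5 m³/s

By discrete convolution, Q_j = Σ (P_i / 10 mm) · U_{j−i}.
At t = 6 h (j=3): Q = (24.7/10)·10.6 + (31.3/10)·14.8 = 72.5 m³/s.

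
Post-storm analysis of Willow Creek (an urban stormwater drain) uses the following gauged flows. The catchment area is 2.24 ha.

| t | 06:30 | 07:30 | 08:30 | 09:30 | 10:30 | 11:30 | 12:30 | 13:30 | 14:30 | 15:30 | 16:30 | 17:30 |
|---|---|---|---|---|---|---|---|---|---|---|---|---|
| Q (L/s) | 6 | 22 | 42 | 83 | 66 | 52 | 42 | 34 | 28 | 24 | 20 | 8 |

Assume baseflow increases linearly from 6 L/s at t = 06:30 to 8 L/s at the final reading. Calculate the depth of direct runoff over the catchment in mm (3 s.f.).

d ≈ 55.1 mm

Direct runoff: 0.00, 15.82, 35.64, 76.45, 59.27, 45.09, 34.91, 26.73, 20.55, 16.36, 12.18, 0.00 L/s; ΣQ_DR = 343.0 L/s.
V = ΣQ_DR · Δt = 343.0 × 3600 s = 1.235 × 10^6 L.
Over A = 2.24 ha, depth = V / A = 55.1 mm.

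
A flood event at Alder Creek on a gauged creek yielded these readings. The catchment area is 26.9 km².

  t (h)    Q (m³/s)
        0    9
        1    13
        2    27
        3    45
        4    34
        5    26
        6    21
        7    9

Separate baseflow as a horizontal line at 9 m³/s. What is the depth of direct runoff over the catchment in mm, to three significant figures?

Direct runoff: 0.0, 4.0, 18.0, 36.0, 25.0, 17.0, 12.0, 0.0 m³/s; ΣQ_DR = 112.0 m³/s.
V = ΣQ_DR · Δt = 112.0 × 3600 s = 4.032 × 10^5 m³.
Over A = 26.9 km², depth = V / A = 15.0 mm.

d ≈ 15.0 mm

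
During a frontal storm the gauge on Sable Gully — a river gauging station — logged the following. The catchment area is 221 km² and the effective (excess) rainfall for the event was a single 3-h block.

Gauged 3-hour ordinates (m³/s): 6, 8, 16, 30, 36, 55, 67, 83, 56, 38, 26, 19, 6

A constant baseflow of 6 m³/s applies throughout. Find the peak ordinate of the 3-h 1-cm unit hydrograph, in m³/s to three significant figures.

Direct runoff: 0.0, 2.0, 10.0, 24.0, 30.0, 49.0, 61.0, 77.0, 50.0, 32.0, 20.0, 13.0, 0.0 m³/s; ΣQ_DR = 368.0 m³/s, peak = 77.0 m³/s.
Runoff depth d = ΣQ_DR·Δt / A = 368.0 × 10800 / (221 km²) = 17.98 mm.
The 1-cm UH is the DRH scaled by (10 mm)/d, so U_p = 77.0 × 10/17.98 = 42.8 m³/s.

U_p ≈ 42.8 m³/s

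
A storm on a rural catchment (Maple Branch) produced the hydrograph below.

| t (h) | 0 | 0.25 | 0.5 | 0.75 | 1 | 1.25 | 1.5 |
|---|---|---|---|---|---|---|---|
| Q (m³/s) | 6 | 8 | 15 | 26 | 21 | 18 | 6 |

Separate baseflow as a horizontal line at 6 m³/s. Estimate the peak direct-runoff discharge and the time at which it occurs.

Q_p = 20.0 m³/s at t = 0.75 h

Subtracting baseflow gives direct-runoff ordinates: 0.0, 2.0, 9.0, 20.0, 15.0, 12.0, 0.0 m³/s.
The maximum is 20.0 m³/s, occurring at the reading for t = 0.75 h.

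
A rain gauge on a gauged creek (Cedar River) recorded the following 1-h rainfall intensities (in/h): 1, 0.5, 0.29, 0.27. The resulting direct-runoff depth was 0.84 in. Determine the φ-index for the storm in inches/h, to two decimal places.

Only the 2 blocks with intensity above φ contribute runoff: 1, 0.5 in/h.
Σ(I−φ)·Δt = d  ⇒  (1+0.5 − 2φ)·1 = 0.84
φ = (1.500 − 0.84/1) / 2 = 0.33 in/h.

φ ≈ 0.33 in/h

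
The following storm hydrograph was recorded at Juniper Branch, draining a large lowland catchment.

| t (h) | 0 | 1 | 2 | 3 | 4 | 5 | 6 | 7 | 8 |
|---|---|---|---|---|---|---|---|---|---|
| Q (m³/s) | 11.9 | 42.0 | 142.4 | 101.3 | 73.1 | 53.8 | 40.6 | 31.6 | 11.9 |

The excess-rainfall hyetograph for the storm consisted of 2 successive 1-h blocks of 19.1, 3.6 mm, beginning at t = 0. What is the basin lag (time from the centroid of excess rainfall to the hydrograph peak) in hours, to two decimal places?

Centroid of excess rainfall: t_c = Σ P_i·t̄_i / ΣP_i = 0.6586 h (block centres at 0.5, 1.5 h).
Hydrograph peak occurs at t = 2 h, so basin lag t_L = 2 − 0.6586 = 1.34 h.

t_L ≈ 1.34 h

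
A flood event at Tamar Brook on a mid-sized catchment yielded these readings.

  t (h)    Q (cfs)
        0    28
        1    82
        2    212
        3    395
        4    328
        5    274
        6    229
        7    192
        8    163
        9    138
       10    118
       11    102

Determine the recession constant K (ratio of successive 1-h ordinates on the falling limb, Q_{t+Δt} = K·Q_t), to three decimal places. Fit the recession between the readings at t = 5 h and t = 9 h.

Using the recession-limb readings at t = 5 h and t = 9 h: Q falls from 274 to 138 cfs over 4 intervals.
K = (Q₂/Q₁)^(1/4) = (138/274)^(1/4) = 0.842.

K ≈ 0.842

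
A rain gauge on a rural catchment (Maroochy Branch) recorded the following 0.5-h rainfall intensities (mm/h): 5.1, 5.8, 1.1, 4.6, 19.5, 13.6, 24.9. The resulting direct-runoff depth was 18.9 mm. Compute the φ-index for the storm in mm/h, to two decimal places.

φ ≈ 6.73 mm/h

Only the 3 blocks with intensity above φ contribute runoff: 19.5, 13.6, 24.9 mm/h.
Σ(I−φ)·Δt = d  ⇒  (19.5+13.6+24.9 − 3φ)·0.5 = 18.9
φ = (58.00 − 18.9/0.5) / 3 = 6.73 mm/h.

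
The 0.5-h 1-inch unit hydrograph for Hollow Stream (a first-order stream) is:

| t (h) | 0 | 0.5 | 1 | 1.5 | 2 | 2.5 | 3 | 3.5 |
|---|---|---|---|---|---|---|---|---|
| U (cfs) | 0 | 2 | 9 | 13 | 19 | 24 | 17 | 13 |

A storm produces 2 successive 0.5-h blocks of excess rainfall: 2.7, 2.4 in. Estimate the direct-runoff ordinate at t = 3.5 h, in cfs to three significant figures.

Q ≈ 75.9 cfs

By discrete convolution, Q_j = Σ (P_i / 1 in) · U_{j−i}.
At t = 3.5 h (j=7): Q = (2.7/1)·13 + (2.4/1)·17 = 75.9 cfs.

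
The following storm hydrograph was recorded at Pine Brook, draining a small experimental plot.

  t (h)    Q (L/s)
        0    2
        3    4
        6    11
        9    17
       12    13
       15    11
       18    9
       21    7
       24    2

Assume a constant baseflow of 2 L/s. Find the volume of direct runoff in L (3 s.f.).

Direct-runoff ordinates (Q − Q_b): 0.0, 2.0, 9.0, 15.0, 11.0, 9.0, 7.0, 5.0, 0.0 L/s.
ΣQ_DR = 58.00 L/s.
With Δt = 3 h = 10800 s, V = ΣQ_DR · Δt = 58.00 × 10800 = 6.26 × 10^5 L.

V ≈ 6.26 × 10^5 L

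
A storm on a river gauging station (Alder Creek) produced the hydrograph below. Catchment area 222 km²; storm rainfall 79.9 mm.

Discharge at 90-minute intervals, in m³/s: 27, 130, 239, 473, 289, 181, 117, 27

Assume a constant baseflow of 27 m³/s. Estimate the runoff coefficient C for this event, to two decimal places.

C ≈ 0.39

ΣQ_DR = 1267 m³/s; V = ΣQ_DR·Δt = 6.842 × 10^6 m³.
Runoff depth d = V / A = 30.82 mm.
C = d / P = 30.82 / 79.9 = 0.39.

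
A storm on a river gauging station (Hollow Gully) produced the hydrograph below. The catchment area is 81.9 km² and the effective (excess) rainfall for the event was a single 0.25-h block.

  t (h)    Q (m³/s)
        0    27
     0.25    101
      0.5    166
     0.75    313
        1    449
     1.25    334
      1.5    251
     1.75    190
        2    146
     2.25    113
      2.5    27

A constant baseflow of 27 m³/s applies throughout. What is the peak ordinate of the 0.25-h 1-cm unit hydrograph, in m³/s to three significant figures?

Direct runoff: 0.0, 74.0, 139.0, 286.0, 422.0, 307.0, 224.0, 163.0, 119.0, 86.0, 0.0 m³/s; ΣQ_DR = 1820 m³/s, peak = 422.0 m³/s.
Runoff depth d = ΣQ_DR·Δt / A = 1820 × 900 / (81.9 km²) = 20.00 mm.
The 1-cm UH is the DRH scaled by (10 mm)/d, so U_p = 422.0 × 10/20.00 = 211 m³/s.

U_p ≈ 211 m³/s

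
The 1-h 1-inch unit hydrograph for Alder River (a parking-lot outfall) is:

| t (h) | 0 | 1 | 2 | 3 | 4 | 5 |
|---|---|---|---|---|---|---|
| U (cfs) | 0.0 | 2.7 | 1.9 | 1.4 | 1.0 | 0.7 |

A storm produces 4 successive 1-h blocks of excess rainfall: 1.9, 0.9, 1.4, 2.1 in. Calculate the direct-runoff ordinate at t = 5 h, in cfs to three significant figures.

Q ≈ 8.18 cfs

By discrete convolution, Q_j = Σ (P_i / 1 in) · U_{j−i}.
At t = 5 h (j=5): Q = (1.9/1)·0.7 + (0.9/1)·1.0 + (1.4/1)·1.4 + (2.1/1)·1.9 = 8.18 cfs.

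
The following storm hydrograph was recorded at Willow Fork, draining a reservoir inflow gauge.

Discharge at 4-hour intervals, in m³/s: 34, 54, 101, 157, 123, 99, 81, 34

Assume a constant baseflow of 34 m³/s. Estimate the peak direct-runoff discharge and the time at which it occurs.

Subtracting baseflow gives direct-runoff ordinates: 0.0, 20.0, 67.0, 123.0, 89.0, 65.0, 47.0, 0.0 m³/s.
The maximum is 123.0 m³/s, occurring at the reading for t = 12 h.

Q_p = 123.0 m³/s at t = 12 h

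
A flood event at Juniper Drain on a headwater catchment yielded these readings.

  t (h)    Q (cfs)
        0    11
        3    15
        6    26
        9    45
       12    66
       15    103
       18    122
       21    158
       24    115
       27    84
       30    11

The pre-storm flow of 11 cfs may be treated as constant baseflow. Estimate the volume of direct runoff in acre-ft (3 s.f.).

V ≈ 157 acre-ft

Direct-runoff ordinates (Q − Q_b): 0.0, 4.0, 15.0, 34.0, 55.0, 92.0, 111.0, 147.0, 104.0, 73.0, 0.0 cfs.
ΣQ_DR = 635.0 cfs.
With Δt = 3 h = 10800 s, V = ΣQ_DR · Δt = 635.0 × 10800 = 6.86 × 10^6 ft³ = 157 acre-ft.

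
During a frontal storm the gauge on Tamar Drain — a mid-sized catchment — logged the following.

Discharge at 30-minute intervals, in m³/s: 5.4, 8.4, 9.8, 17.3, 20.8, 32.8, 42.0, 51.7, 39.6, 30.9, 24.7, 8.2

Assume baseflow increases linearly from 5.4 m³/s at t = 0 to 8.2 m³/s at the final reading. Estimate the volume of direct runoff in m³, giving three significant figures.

Direct-runoff ordinates (Q − Q_b): 0.00, 2.75, 3.89, 11.14, 14.38, 26.13, 35.07, 44.52, 32.16, 23.21, 16.75, 0.00 m³/s.
ΣQ_DR = 210.0 m³/s.
With Δt = 0.5 h = 1800 s, V = ΣQ_DR · Δt = 210.0 × 1800 = 3.78 × 10^5 m³.

V ≈ 3.78 × 10^5 m³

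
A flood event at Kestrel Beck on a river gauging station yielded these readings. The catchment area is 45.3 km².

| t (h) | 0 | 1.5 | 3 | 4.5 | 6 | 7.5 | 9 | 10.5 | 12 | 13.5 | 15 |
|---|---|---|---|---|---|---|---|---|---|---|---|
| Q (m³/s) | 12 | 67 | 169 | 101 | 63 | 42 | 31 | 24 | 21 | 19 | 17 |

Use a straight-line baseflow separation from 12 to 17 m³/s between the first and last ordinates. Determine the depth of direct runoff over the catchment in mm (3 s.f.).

Direct runoff: 0.00, 54.50, 156.00, 87.50, 49.00, 27.50, 16.00, 8.50, 5.00, 2.50, 0.00 m³/s; ΣQ_DR = 406.5 m³/s.
V = ΣQ_DR · Δt = 406.5 × 5400 s = 2.195 × 10^6 m³.
Over A = 45.3 km², depth = V / A = 48.5 mm.

d ≈ 48.5 mm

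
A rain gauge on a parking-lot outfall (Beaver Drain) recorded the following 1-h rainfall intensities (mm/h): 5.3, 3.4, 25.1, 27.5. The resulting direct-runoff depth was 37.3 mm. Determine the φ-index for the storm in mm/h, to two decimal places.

φ ≈ 7.65 mm/h

Only the 2 blocks with intensity above φ contribute runoff: 25.1, 27.5 mm/h.
Σ(I−φ)·Δt = d  ⇒  (25.1+27.5 − 2φ)·1 = 37.3
φ = (52.60 − 37.3/1) / 2 = 7.65 mm/h.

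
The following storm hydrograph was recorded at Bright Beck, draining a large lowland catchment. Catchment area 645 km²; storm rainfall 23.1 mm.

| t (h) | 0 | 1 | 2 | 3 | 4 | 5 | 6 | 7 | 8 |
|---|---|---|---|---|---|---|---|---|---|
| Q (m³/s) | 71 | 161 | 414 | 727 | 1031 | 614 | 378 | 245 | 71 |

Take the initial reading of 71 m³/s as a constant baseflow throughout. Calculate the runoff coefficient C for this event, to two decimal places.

ΣQ_DR = 3073 m³/s; V = ΣQ_DR·Δt = 1.106 × 10^7 m³.
Runoff depth d = V / A = 17.15 mm.
C = d / P = 17.15 / 23.1 = 0.74.

C ≈ 0.74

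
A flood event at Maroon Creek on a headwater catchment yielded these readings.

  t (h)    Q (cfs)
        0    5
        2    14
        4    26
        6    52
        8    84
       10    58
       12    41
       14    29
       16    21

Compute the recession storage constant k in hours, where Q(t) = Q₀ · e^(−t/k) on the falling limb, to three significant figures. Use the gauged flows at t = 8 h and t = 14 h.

k ≈ 5.64 h

On the falling limb, Q drops from 84 to 29 cfs between t = 8 h and t = 14 h (Δt = 6 h).
k = −Δt / ln(Q₂/Q₁) = −6 / ln(29/84) = 5.64 h.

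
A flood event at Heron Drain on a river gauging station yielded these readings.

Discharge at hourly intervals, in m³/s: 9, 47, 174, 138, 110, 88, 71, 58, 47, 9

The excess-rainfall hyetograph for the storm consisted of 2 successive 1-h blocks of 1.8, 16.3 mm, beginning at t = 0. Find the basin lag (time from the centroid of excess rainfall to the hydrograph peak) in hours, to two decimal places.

Centroid of excess rainfall: t_c = Σ P_i·t̄_i / ΣP_i = 1.4006 h (block centres at 0.5, 1.5 h).
Hydrograph peak occurs at t = 2 h, so basin lag t_L = 2 − 1.4006 = 0.60 h.

t_L ≈ 0.60 h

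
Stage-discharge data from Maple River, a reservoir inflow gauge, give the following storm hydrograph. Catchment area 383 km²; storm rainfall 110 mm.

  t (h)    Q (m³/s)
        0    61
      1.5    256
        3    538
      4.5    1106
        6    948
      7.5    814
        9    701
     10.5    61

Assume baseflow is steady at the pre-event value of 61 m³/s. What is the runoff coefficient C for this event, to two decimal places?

C ≈ 0.51

ΣQ_DR = 3997 m³/s; V = ΣQ_DR·Δt = 2.158 × 10^7 m³.
Runoff depth d = V / A = 56.35 mm.
C = d / P = 56.35 / 110 = 0.51.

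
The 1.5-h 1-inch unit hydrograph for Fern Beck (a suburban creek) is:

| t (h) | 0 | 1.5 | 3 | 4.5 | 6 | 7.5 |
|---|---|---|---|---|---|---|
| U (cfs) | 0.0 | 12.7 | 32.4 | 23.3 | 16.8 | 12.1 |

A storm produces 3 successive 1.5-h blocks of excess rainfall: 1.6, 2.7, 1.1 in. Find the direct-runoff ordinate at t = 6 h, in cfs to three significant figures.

Q ≈ 125 cfs

By discrete convolution, Q_j = Σ (P_i / 1 in) · U_{j−i}.
At t = 6 h (j=4): Q = (1.6/1)·16.8 + (2.7/1)·23.3 + (1.1/1)·32.4 = 125 cfs.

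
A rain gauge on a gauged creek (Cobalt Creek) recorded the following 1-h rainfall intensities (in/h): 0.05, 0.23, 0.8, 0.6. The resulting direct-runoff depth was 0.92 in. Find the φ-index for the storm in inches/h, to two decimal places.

Only the 2 blocks with intensity above φ contribute runoff: 0.8, 0.6 in/h.
Σ(I−φ)·Δt = d  ⇒  (0.8+0.6 − 2φ)·1 = 0.92
φ = (1.400 − 0.92/1) / 2 = 0.24 in/h.

φ ≈ 0.24 in/h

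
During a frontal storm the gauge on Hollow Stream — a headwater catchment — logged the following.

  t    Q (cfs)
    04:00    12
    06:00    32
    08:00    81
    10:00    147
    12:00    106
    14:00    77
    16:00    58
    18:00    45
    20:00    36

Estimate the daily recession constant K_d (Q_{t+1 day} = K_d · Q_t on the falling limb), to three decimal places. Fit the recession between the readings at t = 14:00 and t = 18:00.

Between t = 14:00 and t = 18:00 the flow falls from 77 to 45 cfs over 2×2 h = 4 h.
Per-interval ratio K = (45/77)^(1/2) = 0.7645; K_d = K^(24/2) = 0.040.

K_d ≈ 0.040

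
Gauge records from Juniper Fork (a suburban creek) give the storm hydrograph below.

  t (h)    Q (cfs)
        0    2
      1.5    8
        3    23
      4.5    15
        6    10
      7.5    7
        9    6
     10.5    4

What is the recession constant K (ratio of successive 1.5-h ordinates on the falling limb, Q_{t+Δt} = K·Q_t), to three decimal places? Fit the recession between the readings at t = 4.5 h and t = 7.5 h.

K ≈ 0.683

Using the recession-limb readings at t = 4.5 h and t = 7.5 h: Q falls from 15 to 7 cfs over 2 intervals.
K = (Q₂/Q₁)^(1/2) = (7/15)^(1/2) = 0.683.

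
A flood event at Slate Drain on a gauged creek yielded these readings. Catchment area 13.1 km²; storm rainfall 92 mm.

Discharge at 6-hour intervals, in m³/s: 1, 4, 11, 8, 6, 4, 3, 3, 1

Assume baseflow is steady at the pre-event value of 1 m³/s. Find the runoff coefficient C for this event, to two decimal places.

ΣQ_DR = 32.00 m³/s; V = ΣQ_DR·Δt = 6.912 × 10^5 m³.
Runoff depth d = V / A = 52.76 mm.
C = d / P = 52.76 / 92 = 0.57.

C ≈ 0.57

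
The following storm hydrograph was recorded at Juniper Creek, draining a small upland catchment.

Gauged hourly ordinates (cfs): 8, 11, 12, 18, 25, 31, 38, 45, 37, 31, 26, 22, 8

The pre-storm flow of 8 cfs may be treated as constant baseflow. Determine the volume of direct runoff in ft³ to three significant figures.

V ≈ 7.49 × 10^5 ft³

Direct-runoff ordinates (Q − Q_b): 0.0, 3.0, 4.0, 10.0, 17.0, 23.0, 30.0, 37.0, 29.0, 23.0, 18.0, 14.0, 0.0 cfs.
ΣQ_DR = 208.0 cfs.
With Δt = 1 h = 3600 s, V = ΣQ_DR · Δt = 208.0 × 3600 = 7.49 × 10^5 ft³.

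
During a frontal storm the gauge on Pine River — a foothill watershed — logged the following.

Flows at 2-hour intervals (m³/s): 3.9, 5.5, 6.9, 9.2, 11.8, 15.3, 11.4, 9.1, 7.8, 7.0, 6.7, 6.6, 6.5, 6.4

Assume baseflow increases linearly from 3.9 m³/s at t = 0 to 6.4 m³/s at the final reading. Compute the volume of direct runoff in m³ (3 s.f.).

Direct-runoff ordinates (Q − Q_b): 0.00, 1.41, 2.62, 4.72, 7.13, 10.44, 6.35, 3.85, 2.36, 1.37, 0.88, 0.58, 0.29, 0.00 m³/s.
ΣQ_DR = 42.00 m³/s.
With Δt = 2 h = 7200 s, V = ΣQ_DR · Δt = 42.00 × 7200 = 3.02 × 10^5 m³.

V ≈ 3.02 × 10^5 m³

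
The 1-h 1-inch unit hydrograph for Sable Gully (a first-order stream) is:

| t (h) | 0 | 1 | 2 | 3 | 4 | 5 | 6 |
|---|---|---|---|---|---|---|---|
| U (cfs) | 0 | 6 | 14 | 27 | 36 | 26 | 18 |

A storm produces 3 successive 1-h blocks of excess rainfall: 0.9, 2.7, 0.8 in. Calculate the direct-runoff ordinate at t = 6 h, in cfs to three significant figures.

By discrete convolution, Q_j = Σ (P_i / 1 in) · U_{j−i}.
At t = 6 h (j=6): Q = (0.9/1)·18 + (2.7/1)·26 + (0.8/1)·36 = 115 cfs.

Q ≈ 115 cfs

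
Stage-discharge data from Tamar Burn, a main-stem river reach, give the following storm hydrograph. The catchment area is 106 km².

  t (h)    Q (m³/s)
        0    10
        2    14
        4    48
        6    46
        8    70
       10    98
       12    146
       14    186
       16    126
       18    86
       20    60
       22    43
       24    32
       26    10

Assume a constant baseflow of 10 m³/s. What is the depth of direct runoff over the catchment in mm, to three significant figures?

d ≈ 56.7 mm

Direct runoff: 0.0, 4.0, 38.0, 36.0, 60.0, 88.0, 136.0, 176.0, 116.0, 76.0, 50.0, 33.0, 22.0, 0.0 m³/s; ΣQ_DR = 835.0 m³/s.
V = ΣQ_DR · Δt = 835.0 × 7200 s = 6.012 × 10^6 m³.
Over A = 106 km², depth = V / A = 56.7 mm.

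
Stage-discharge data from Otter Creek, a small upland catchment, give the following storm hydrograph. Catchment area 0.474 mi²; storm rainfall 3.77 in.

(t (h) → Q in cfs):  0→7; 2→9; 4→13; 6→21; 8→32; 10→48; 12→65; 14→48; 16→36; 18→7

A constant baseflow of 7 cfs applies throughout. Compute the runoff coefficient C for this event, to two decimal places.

ΣQ_DR = 216.0 cfs; V = ΣQ_DR·Δt = 1.555 × 10^6 ft³.
Runoff depth d = V / A = 1.412 in.
C = d / P = 1.412 / 3.77 = 0.37.

C ≈ 0.37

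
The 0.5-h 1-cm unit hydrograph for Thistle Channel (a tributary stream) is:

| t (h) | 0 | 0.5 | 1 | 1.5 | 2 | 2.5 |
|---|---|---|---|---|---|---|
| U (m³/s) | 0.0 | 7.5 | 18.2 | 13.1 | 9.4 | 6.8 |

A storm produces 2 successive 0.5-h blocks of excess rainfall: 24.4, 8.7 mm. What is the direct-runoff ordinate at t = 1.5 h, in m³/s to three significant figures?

Q ≈ 47.8 m³/s

By discrete convolution, Q_j = Σ (P_i / 10 mm) · U_{j−i}.
At t = 1.5 h (j=3): Q = (24.4/10)·13.1 + (8.7/10)·18.2 = 47.8 m³/s.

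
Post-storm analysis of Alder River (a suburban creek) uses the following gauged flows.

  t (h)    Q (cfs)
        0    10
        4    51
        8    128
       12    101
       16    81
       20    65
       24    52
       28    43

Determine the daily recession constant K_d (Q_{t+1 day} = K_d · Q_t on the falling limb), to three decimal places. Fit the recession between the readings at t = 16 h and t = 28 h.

Between t = 16 h and t = 28 h the flow falls from 81 to 43 cfs over 3×4 h = 12 h.
Per-interval ratio K = (43/81)^(1/3) = 0.8097; K_d = K^(24/4) = 0.282.

K_d ≈ 0.282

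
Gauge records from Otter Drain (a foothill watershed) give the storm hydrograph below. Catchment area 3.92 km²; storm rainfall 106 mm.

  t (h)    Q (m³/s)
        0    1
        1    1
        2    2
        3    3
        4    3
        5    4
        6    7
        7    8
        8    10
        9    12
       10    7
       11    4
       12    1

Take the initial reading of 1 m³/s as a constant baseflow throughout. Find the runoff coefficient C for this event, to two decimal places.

C ≈ 0.43

ΣQ_DR = 50.00 m³/s; V = ΣQ_DR·Δt = 1.800 × 10^5 m³.
Runoff depth d = V / A = 45.92 mm.
C = d / P = 45.92 / 106 = 0.43.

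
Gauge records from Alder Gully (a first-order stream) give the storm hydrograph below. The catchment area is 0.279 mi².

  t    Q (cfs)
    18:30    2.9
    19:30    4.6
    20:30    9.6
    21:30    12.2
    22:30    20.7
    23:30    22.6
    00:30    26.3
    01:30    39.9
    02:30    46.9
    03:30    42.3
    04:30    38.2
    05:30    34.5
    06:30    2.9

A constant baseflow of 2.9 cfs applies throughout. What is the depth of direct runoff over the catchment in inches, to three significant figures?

d ≈ 1.48 in

Direct runoff: 0.0, 1.7, 6.7, 9.3, 17.8, 19.7, 23.4, 37.0, 44.0, 39.4, 35.3, 31.6, 0.0 cfs; ΣQ_DR = 265.9 cfs.
V = ΣQ_DR · Δt = 265.9 × 3600 s = 9.572 × 10^5 ft³.
Over A = 0.279 mi², depth = V / A = 1.48 in.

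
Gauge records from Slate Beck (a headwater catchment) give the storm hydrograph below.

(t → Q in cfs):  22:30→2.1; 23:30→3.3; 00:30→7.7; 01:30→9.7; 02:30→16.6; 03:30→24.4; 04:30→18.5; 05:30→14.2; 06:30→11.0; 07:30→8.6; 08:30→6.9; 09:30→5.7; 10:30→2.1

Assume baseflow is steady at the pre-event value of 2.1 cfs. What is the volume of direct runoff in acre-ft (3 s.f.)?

V ≈ 8.55 acre-ft

Direct-runoff ordinates (Q − Q_b): 0.0, 1.2, 5.6, 7.6, 14.5, 22.3, 16.4, 12.1, 8.9, 6.5, 4.8, 3.6, 0.0 cfs.
ΣQ_DR = 103.5 cfs.
With Δt = 1 h = 3600 s, V = ΣQ_DR · Δt = 103.5 × 3600 = 3.73 × 10^5 ft³ = 8.55 acre-ft.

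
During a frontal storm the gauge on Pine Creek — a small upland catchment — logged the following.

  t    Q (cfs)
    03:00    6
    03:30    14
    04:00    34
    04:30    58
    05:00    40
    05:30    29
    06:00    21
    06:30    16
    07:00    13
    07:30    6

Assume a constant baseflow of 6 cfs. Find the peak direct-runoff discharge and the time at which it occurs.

Q_p = 52.0 cfs at t = 04:30

Subtracting baseflow gives direct-runoff ordinates: 0.0, 8.0, 28.0, 52.0, 34.0, 23.0, 15.0, 10.0, 7.0, 0.0 cfs.
The maximum is 52.0 cfs, occurring at the reading for t = 04:30.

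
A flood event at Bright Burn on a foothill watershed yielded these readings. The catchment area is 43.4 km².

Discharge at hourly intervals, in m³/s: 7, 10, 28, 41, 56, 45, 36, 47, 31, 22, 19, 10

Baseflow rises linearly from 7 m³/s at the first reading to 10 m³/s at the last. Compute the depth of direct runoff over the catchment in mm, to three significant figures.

d ≈ 20.7 mm

Direct runoff: 0.00, 2.73, 20.45, 33.18, 47.91, 36.64, 27.36, 38.09, 21.82, 12.55, 9.27, 0.00 m³/s; ΣQ_DR = 250.0 m³/s.
V = ΣQ_DR · Δt = 250.0 × 3600 s = 9.000 × 10^5 m³.
Over A = 43.4 km², depth = V / A = 20.7 mm.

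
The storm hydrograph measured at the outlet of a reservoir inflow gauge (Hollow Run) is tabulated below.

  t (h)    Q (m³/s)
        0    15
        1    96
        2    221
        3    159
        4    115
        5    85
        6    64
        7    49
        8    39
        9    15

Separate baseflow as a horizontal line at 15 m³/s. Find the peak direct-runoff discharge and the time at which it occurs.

Q_p = 206.0 m³/s at t = 2 h

Subtracting baseflow gives direct-runoff ordinates: 0.0, 81.0, 206.0, 144.0, 100.0, 70.0, 49.0, 34.0, 24.0, 0.0 m³/s.
The maximum is 206.0 m³/s, occurring at the reading for t = 2 h.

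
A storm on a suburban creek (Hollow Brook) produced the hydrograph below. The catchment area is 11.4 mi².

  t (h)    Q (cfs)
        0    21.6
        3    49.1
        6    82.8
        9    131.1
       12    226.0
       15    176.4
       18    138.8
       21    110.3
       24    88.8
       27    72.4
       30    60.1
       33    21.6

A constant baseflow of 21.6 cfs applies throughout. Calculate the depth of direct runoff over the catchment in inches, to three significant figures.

d ≈ 0.375 in

Direct runoff: 0.0, 27.5, 61.2, 109.5, 204.4, 154.8, 117.2, 88.7, 67.2, 50.8, 38.5, 0.0 cfs; ΣQ_DR = 919.8 cfs.
V = ΣQ_DR · Δt = 919.8 × 10800 s = 9.934 × 10^6 ft³.
Over A = 11.4 mi², depth = V / A = 0.375 in.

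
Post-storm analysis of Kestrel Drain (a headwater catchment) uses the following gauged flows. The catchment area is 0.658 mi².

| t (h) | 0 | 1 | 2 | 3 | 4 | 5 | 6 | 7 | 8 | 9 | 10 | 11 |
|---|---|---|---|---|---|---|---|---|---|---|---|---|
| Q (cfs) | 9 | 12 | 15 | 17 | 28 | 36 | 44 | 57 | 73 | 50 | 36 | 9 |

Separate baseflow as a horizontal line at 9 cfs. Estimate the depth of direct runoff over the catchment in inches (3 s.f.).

d ≈ 0.655 in

Direct runoff: 0.0, 3.0, 6.0, 8.0, 19.0, 27.0, 35.0, 48.0, 64.0, 41.0, 27.0, 0.0 cfs; ΣQ_DR = 278.0 cfs.
V = ΣQ_DR · Δt = 278.0 × 3600 s = 1.001 × 10^6 ft³.
Over A = 0.658 mi², depth = V / A = 0.655 in.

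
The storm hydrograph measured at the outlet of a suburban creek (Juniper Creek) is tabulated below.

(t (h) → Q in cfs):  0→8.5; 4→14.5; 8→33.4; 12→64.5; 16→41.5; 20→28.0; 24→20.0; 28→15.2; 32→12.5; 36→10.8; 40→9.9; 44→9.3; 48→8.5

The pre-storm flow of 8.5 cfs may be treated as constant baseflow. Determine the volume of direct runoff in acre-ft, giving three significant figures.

V ≈ 54.9 acre-ft

Direct-runoff ordinates (Q − Q_b): 0.0, 6.0, 24.9, 56.0, 33.0, 19.5, 11.5, 6.7, 4.0, 2.3, 1.4, 0.8, 0.0 cfs.
ΣQ_DR = 166.1 cfs.
With Δt = 4 h = 14400 s, V = ΣQ_DR · Δt = 166.1 × 14400 = 2.39 × 10^6 ft³ = 54.9 acre-ft.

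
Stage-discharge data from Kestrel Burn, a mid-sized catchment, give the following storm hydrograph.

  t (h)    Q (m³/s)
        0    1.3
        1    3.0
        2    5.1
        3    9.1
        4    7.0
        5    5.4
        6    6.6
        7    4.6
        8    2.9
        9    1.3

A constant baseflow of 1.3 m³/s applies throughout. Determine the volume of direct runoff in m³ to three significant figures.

Direct-runoff ordinates (Q − Q_b): 0.0, 1.7, 3.8, 7.8, 5.7, 4.1, 5.3, 3.3, 1.6, 0.0 m³/s.
ΣQ_DR = 33.30 m³/s.
With Δt = 1 h = 3600 s, V = ΣQ_DR · Δt = 33.30 × 3600 = 1.20 × 10^5 m³.

V ≈ 1.20 × 10^5 m³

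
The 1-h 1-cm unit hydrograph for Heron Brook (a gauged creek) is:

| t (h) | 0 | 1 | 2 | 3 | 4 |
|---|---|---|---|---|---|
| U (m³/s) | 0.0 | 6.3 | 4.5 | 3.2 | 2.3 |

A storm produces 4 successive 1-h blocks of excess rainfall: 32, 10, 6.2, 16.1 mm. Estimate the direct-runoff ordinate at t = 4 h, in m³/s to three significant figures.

Q ≈ 23.5 m³/s

By discrete convolution, Q_j = Σ (P_i / 10 mm) · U_{j−i}.
At t = 4 h (j=4): Q = (32/10)·2.3 + (10/10)·3.2 + (6.2/10)·4.5 + (16.1/10)·6.3 = 23.5 m³/s.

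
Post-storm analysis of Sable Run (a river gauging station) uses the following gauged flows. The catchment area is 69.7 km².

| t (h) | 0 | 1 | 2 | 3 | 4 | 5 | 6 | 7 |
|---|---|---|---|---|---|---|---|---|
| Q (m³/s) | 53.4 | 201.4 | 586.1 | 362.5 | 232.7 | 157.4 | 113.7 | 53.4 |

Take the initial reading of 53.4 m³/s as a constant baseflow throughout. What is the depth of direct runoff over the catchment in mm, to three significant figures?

d ≈ 68.9 mm

Direct runoff: 0.0, 148.0, 532.7, 309.1, 179.3, 104.0, 60.3, 0.0 m³/s; ΣQ_DR = 1333 m³/s.
V = ΣQ_DR · Δt = 1333 × 3600 s = 4.800 × 10^6 m³.
Over A = 69.7 km², depth = V / A = 68.9 mm.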